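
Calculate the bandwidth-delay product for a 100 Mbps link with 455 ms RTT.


BDP = bandwidth * RTT
= 100 Mbps * 455 ms
= 100 * 1e6 * 455 / 1000 bits
= 45500000 bits
= 5687500 bytes
= 5554.1992 KB
BDP = 45500000 bits (5687500 bytes)


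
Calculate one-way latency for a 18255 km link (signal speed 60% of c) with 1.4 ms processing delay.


Speed = 0.6 * 3e5 km/s = 180000 km/s
Propagation delay = 18255 / 180000 = 0.1014 s = 101.4167 ms
Processing delay = 1.4 ms
Total one-way latency = 102.8167 ms


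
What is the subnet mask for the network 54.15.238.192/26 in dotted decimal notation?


/26 means 26 network bits, 6 host bits
Binary: 11111111111111111111111111000000
Mask: 255.255.255.192


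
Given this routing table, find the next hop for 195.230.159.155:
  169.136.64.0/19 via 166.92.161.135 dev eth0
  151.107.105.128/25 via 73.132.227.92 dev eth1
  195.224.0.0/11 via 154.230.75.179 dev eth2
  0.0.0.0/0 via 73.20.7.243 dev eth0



Longest prefix match for 195.230.159.155:
  /19 169.136.64.0: no
  /25 151.107.105.128: no
  /11 195.224.0.0: MATCH
  /0 0.0.0.0: MATCH
Selected: next-hop 154.230.75.179 via eth2 (matched /11)


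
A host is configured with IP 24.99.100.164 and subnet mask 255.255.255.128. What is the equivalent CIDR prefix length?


Binary: 11111111.11111111.11111111.10000000
Count leading 1s
Prefix: /25


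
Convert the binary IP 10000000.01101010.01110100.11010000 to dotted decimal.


10000000 = 128
01101010 = 106
01110100 = 116
11010000 = 208
IP: 128.106.116.208


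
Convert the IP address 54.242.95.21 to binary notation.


54 = 00110110
242 = 11110010
95 = 01011111
21 = 00010101
Binary: 00110110.11110010.01011111.00010101


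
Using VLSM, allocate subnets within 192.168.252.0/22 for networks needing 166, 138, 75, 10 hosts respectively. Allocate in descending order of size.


166 hosts -> /24 (254 usable): 192.168.252.0/24
138 hosts -> /24 (254 usable): 192.168.253.0/24
75 hosts -> /25 (126 usable): 192.168.254.0/25
10 hosts -> /28 (14 usable): 192.168.254.128/28
Allocation: 192.168.252.0/24 (166 hosts, 254 usable); 192.168.253.0/24 (138 hosts, 254 usable); 192.168.254.0/25 (75 hosts, 126 usable); 192.168.254.128/28 (10 hosts, 14 usable)


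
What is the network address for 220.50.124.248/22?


IP:   11011100.00110010.01111100.11111000
Mask: 11111111.11111111.11111100.00000000
AND operation:
Net:  11011100.00110010.01111100.00000000
Network: 220.50.124.0/22


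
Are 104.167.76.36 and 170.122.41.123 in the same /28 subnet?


Mask: 255.255.255.240
104.167.76.36 AND mask = 104.167.76.32
170.122.41.123 AND mask = 170.122.41.112
No, different subnets (104.167.76.32 vs 170.122.41.112)


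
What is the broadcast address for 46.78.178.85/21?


Network: 46.78.176.0/21
Host bits = 11
Set all host bits to 1:
Broadcast: 46.78.183.255


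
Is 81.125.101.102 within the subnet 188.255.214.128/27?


Subnet network: 188.255.214.128
Test IP AND mask: 81.125.101.96
No, 81.125.101.102 is not in 188.255.214.128/27


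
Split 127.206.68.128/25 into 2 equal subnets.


New prefix = 25 + 1 = 26
Each subnet has 64 addresses
  127.206.68.128/26
  127.206.68.192/26
Subnets: 127.206.68.128/26, 127.206.68.192/26


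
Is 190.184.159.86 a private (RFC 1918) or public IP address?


RFC 1918 private ranges:
  10.0.0.0/8 (10.0.0.0 - 10.255.255.255)
  172.16.0.0/12 (172.16.0.0 - 172.31.255.255)
  192.168.0.0/16 (192.168.0.0 - 192.168.255.255)
Public (not in any RFC 1918 range)


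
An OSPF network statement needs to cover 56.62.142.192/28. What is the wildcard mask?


Subnet mask: 255.255.255.240
Wildcard = 255.255.255.255 - subnet mask
255 - 255 = 0
255 - 255 = 0
255 - 255 = 0
255 - 240 = 15
Wildcard: 0.0.0.15


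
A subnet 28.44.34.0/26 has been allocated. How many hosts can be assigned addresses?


Host bits = 32 - 26 = 6
Total addresses = 2^6 = 64
Usable = total - 2 (network and broadcast)
Usable hosts: 62


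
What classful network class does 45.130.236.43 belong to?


First octet: 45
Binary: 00101101
0xxxxxxx -> Class A (1-126)
Class A, default mask 255.0.0.0 (/8)


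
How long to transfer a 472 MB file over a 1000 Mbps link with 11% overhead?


Effective throughput = 1000 * (1 - 11/100) = 890 Mbps
File size in Mb = 472 * 8 = 3776 Mb
Time = 3776 / 890
Time = 4.2427 seconds


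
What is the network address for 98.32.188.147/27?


IP:   01100010.00100000.10111100.10010011
Mask: 11111111.11111111.11111111.11100000
AND operation:
Net:  01100010.00100000.10111100.10000000
Network: 98.32.188.128/27


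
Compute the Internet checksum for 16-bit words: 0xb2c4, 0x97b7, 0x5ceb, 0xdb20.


Sum all words (with carry folding):
+ 0xb2c4 = 0xb2c4
+ 0x97b7 = 0x4a7c
+ 0x5ceb = 0xa767
+ 0xdb20 = 0x8288
One's complement: ~0x8288
Checksum = 0x7d77


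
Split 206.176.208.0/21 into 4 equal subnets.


New prefix = 21 + 2 = 23
Each subnet has 512 addresses
  206.176.208.0/23
  206.176.210.0/23
  206.176.212.0/23
  206.176.214.0/23
Subnets: 206.176.208.0/23, 206.176.210.0/23, 206.176.212.0/23, 206.176.214.0/23


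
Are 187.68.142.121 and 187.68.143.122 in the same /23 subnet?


Mask: 255.255.254.0
187.68.142.121 AND mask = 187.68.142.0
187.68.143.122 AND mask = 187.68.142.0
Yes, same subnet (187.68.142.0)


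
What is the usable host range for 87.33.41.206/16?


Network: 87.33.0.0
Broadcast: 87.33.255.255
First usable = network + 1
Last usable = broadcast - 1
Range: 87.33.0.1 to 87.33.255.254


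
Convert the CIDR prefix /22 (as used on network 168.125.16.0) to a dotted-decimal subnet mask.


/22 means 22 network bits, 10 host bits
Binary: 11111111111111111111110000000000
Mask: 255.255.252.0


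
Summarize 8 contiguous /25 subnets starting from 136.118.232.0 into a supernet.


Original prefix: /25
Number of subnets: 8 = 2^3
New prefix = 25 - 3 = 22
Supernet: 136.118.232.0/22


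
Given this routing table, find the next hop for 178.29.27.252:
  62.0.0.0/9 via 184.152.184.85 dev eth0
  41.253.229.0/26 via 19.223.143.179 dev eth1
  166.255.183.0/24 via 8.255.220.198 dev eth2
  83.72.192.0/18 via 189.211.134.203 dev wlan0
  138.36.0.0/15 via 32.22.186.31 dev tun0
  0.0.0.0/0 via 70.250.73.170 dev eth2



Longest prefix match for 178.29.27.252:
  /9 62.0.0.0: no
  /26 41.253.229.0: no
  /24 166.255.183.0: no
  /18 83.72.192.0: no
  /15 138.36.0.0: no
  /0 0.0.0.0: MATCH
Selected: next-hop 70.250.73.170 via eth2 (matched /0)


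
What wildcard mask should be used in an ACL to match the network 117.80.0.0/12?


Subnet mask: 255.240.0.0
Wildcard = 255.255.255.255 - subnet mask
255 - 255 = 0
255 - 240 = 15
255 - 0 = 255
255 - 0 = 255
Wildcard: 0.15.255.255


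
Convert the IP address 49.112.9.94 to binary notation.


49 = 00110001
112 = 01110000
9 = 00001001
94 = 01011110
Binary: 00110001.01110000.00001001.01011110


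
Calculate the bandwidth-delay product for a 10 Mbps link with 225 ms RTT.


BDP = bandwidth * RTT
= 10 Mbps * 225 ms
= 10 * 1e6 * 225 / 1000 bits
= 2250000 bits
= 281250 bytes
= 274.6582 KB
BDP = 2250000 bits (281250 bytes)


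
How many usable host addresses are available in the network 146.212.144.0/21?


Host bits = 32 - 21 = 11
Total addresses = 2^11 = 2048
Usable = total - 2 (network and broadcast)
Usable hosts: 2046


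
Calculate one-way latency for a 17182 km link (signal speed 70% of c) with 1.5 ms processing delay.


Speed = 0.7 * 3e5 km/s = 210000 km/s
Propagation delay = 17182 / 210000 = 0.0818 s = 81.819 ms
Processing delay = 1.5 ms
Total one-way latency = 83.319 ms


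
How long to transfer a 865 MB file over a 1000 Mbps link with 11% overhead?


Effective throughput = 1000 * (1 - 11/100) = 890 Mbps
File size in Mb = 865 * 8 = 6920 Mb
Time = 6920 / 890
Time = 7.7753 seconds


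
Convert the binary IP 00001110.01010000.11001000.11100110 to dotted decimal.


00001110 = 14
01010000 = 80
11001000 = 200
11100110 = 230
IP: 14.80.200.230


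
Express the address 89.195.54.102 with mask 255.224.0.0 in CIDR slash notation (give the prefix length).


Binary: 11111111.11100000.00000000.00000000
Count leading 1s
Prefix: /11


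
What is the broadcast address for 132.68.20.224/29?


Network: 132.68.20.224/29
Host bits = 3
Set all host bits to 1:
Broadcast: 132.68.20.231


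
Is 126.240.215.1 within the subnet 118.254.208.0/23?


Subnet network: 118.254.208.0
Test IP AND mask: 126.240.214.0
No, 126.240.215.1 is not in 118.254.208.0/23


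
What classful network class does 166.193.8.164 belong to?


First octet: 166
Binary: 10100110
10xxxxxx -> Class B (128-191)
Class B, default mask 255.255.0.0 (/16)


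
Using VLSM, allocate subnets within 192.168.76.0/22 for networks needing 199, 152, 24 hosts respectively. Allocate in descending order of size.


199 hosts -> /24 (254 usable): 192.168.76.0/24
152 hosts -> /24 (254 usable): 192.168.77.0/24
24 hosts -> /27 (30 usable): 192.168.78.0/27
Allocation: 192.168.76.0/24 (199 hosts, 254 usable); 192.168.77.0/24 (152 hosts, 254 usable); 192.168.78.0/27 (24 hosts, 30 usable)


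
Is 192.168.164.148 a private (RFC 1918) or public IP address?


RFC 1918 private ranges:
  10.0.0.0/8 (10.0.0.0 - 10.255.255.255)
  172.16.0.0/12 (172.16.0.0 - 172.31.255.255)
  192.168.0.0/16 (192.168.0.0 - 192.168.255.255)
Private (in 192.168.0.0/16)


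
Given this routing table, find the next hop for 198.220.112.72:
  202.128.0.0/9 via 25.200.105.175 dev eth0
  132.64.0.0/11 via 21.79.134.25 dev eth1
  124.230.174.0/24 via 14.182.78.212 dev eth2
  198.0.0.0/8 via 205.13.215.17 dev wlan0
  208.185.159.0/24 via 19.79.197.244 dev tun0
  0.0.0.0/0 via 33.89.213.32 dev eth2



Longest prefix match for 198.220.112.72:
  /9 202.128.0.0: no
  /11 132.64.0.0: no
  /24 124.230.174.0: no
  /8 198.0.0.0: MATCH
  /24 208.185.159.0: no
  /0 0.0.0.0: MATCH
Selected: next-hop 205.13.215.17 via wlan0 (matched /8)


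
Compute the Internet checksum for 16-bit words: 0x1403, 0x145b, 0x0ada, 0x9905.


Sum all words (with carry folding):
+ 0x1403 = 0x1403
+ 0x145b = 0x285e
+ 0x0ada = 0x3338
+ 0x9905 = 0xcc3d
One's complement: ~0xcc3d
Checksum = 0x33c2


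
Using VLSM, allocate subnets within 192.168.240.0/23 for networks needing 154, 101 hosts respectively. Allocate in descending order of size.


154 hosts -> /24 (254 usable): 192.168.240.0/24
101 hosts -> /25 (126 usable): 192.168.241.0/25
Allocation: 192.168.240.0/24 (154 hosts, 254 usable); 192.168.241.0/25 (101 hosts, 126 usable)


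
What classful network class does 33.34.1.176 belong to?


First octet: 33
Binary: 00100001
0xxxxxxx -> Class A (1-126)
Class A, default mask 255.0.0.0 (/8)


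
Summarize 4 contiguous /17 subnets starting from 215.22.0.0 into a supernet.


Original prefix: /17
Number of subnets: 4 = 2^2
New prefix = 17 - 2 = 15
Supernet: 215.22.0.0/15


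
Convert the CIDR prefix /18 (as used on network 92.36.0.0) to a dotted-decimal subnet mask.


/18 means 18 network bits, 14 host bits
Binary: 11111111111111111100000000000000
Mask: 255.255.192.0


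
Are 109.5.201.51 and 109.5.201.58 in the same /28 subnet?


Mask: 255.255.255.240
109.5.201.51 AND mask = 109.5.201.48
109.5.201.58 AND mask = 109.5.201.48
Yes, same subnet (109.5.201.48)


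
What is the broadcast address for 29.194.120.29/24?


Network: 29.194.120.0/24
Host bits = 8
Set all host bits to 1:
Broadcast: 29.194.120.255


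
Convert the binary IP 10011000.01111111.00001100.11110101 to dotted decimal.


10011000 = 152
01111111 = 127
00001100 = 12
11110101 = 245
IP: 152.127.12.245


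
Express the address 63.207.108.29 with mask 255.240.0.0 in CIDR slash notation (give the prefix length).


Binary: 11111111.11110000.00000000.00000000
Count leading 1s
Prefix: /12


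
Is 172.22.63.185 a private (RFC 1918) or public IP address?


RFC 1918 private ranges:
  10.0.0.0/8 (10.0.0.0 - 10.255.255.255)
  172.16.0.0/12 (172.16.0.0 - 172.31.255.255)
  192.168.0.0/16 (192.168.0.0 - 192.168.255.255)
Private (in 172.16.0.0/12)


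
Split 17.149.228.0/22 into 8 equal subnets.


New prefix = 22 + 3 = 25
Each subnet has 128 addresses
  17.149.228.0/25
  17.149.228.128/25
  17.149.229.0/25
  17.149.229.128/25
  17.149.230.0/25
  17.149.230.128/25
  17.149.231.0/25
  17.149.231.128/25
Subnets: 17.149.228.0/25, 17.149.228.128/25, 17.149.229.0/25, 17.149.229.128/25, 17.149.230.0/25, 17.149.230.128/25, 17.149.231.0/25, 17.149.231.128/25


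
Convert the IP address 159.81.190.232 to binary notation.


159 = 10011111
81 = 01010001
190 = 10111110
232 = 11101000
Binary: 10011111.01010001.10111110.11101000


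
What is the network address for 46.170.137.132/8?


IP:   00101110.10101010.10001001.10000100
Mask: 11111111.00000000.00000000.00000000
AND operation:
Net:  00101110.00000000.00000000.00000000
Network: 46.0.0.0/8


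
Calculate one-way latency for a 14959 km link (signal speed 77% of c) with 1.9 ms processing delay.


Speed = 0.77 * 3e5 km/s = 231000 km/s
Propagation delay = 14959 / 231000 = 0.0648 s = 64.7576 ms
Processing delay = 1.9 ms
Total one-way latency = 66.6576 ms


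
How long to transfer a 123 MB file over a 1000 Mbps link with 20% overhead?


Effective throughput = 1000 * (1 - 20/100) = 800 Mbps
File size in Mb = 123 * 8 = 984 Mb
Time = 984 / 800
Time = 1.23 seconds


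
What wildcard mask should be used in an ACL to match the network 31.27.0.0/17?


Subnet mask: 255.255.128.0
Wildcard = 255.255.255.255 - subnet mask
255 - 255 = 0
255 - 255 = 0
255 - 128 = 127
255 - 0 = 255
Wildcard: 0.0.127.255


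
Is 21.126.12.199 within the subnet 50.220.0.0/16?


Subnet network: 50.220.0.0
Test IP AND mask: 21.126.0.0
No, 21.126.12.199 is not in 50.220.0.0/16


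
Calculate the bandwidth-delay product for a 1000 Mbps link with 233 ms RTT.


BDP = bandwidth * RTT
= 1000 Mbps * 233 ms
= 1000 * 1e6 * 233 / 1000 bits
= 233000000 bits
= 29125000 bytes
= 28442.3828 KB
BDP = 233000000 bits (29125000 bytes)


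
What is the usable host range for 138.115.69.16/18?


Network: 138.115.64.0
Broadcast: 138.115.127.255
First usable = network + 1
Last usable = broadcast - 1
Range: 138.115.64.1 to 138.115.127.254


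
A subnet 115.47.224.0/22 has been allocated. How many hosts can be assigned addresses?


Host bits = 32 - 22 = 10
Total addresses = 2^10 = 1024
Usable = total - 2 (network and broadcast)
Usable hosts: 1022


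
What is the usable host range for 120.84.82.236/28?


Network: 120.84.82.224
Broadcast: 120.84.82.239
First usable = network + 1
Last usable = broadcast - 1
Range: 120.84.82.225 to 120.84.82.238


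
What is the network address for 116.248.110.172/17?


IP:   01110100.11111000.01101110.10101100
Mask: 11111111.11111111.10000000.00000000
AND operation:
Net:  01110100.11111000.00000000.00000000
Network: 116.248.0.0/17


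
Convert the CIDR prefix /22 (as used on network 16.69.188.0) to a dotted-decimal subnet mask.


/22 means 22 network bits, 10 host bits
Binary: 11111111111111111111110000000000
Mask: 255.255.252.0


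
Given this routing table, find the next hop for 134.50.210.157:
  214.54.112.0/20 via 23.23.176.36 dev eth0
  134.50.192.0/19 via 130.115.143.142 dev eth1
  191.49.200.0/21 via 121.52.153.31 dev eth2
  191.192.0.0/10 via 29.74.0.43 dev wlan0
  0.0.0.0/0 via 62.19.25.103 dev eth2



Longest prefix match for 134.50.210.157:
  /20 214.54.112.0: no
  /19 134.50.192.0: MATCH
  /21 191.49.200.0: no
  /10 191.192.0.0: no
  /0 0.0.0.0: MATCH
Selected: next-hop 130.115.143.142 via eth1 (matched /19)


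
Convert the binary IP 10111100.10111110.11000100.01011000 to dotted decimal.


10111100 = 188
10111110 = 190
11000100 = 196
01011000 = 88
IP: 188.190.196.88


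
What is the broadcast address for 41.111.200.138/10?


Network: 41.64.0.0/10
Host bits = 22
Set all host bits to 1:
Broadcast: 41.127.255.255


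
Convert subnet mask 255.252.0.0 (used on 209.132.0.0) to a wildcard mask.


Subnet mask: 255.252.0.0
Wildcard = 255.255.255.255 - subnet mask
255 - 255 = 0
255 - 252 = 3
255 - 0 = 255
255 - 0 = 255
Wildcard: 0.3.255.255


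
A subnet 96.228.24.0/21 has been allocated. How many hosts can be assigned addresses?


Host bits = 32 - 21 = 11
Total addresses = 2^11 = 2048
Usable = total - 2 (network and broadcast)
Usable hosts: 2046


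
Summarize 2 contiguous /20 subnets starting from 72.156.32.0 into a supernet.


Original prefix: /20
Number of subnets: 2 = 2^1
New prefix = 20 - 1 = 19
Supernet: 72.156.32.0/19


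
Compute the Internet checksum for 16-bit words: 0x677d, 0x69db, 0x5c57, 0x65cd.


Sum all words (with carry folding):
+ 0x677d = 0x677d
+ 0x69db = 0xd158
+ 0x5c57 = 0x2db0
+ 0x65cd = 0x937d
One's complement: ~0x937d
Checksum = 0x6c82


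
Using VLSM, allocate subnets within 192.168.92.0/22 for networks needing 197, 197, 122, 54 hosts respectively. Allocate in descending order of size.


197 hosts -> /24 (254 usable): 192.168.92.0/24
197 hosts -> /24 (254 usable): 192.168.93.0/24
122 hosts -> /25 (126 usable): 192.168.94.0/25
54 hosts -> /26 (62 usable): 192.168.94.128/26
Allocation: 192.168.92.0/24 (197 hosts, 254 usable); 192.168.93.0/24 (197 hosts, 254 usable); 192.168.94.0/25 (122 hosts, 126 usable); 192.168.94.128/26 (54 hosts, 62 usable)


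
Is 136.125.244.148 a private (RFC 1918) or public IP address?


RFC 1918 private ranges:
  10.0.0.0/8 (10.0.0.0 - 10.255.255.255)
  172.16.0.0/12 (172.16.0.0 - 172.31.255.255)
  192.168.0.0/16 (192.168.0.0 - 192.168.255.255)
Public (not in any RFC 1918 range)


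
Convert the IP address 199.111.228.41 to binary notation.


199 = 11000111
111 = 01101111
228 = 11100100
41 = 00101001
Binary: 11000111.01101111.11100100.00101001


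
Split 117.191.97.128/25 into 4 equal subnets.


New prefix = 25 + 2 = 27
Each subnet has 32 addresses
  117.191.97.128/27
  117.191.97.160/27
  117.191.97.192/27
  117.191.97.224/27
Subnets: 117.191.97.128/27, 117.191.97.160/27, 117.191.97.192/27, 117.191.97.224/27


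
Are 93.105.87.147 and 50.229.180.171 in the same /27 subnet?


Mask: 255.255.255.224
93.105.87.147 AND mask = 93.105.87.128
50.229.180.171 AND mask = 50.229.180.160
No, different subnets (93.105.87.128 vs 50.229.180.160)


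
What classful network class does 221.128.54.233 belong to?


First octet: 221
Binary: 11011101
110xxxxx -> Class C (192-223)
Class C, default mask 255.255.255.0 (/24)


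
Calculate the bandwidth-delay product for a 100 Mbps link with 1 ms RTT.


BDP = bandwidth * RTT
= 100 Mbps * 1 ms
= 100 * 1e6 * 1 / 1000 bits
= 100000 bits
= 12500 bytes
= 12.207 KB
BDP = 100000 bits (12500 bytes)


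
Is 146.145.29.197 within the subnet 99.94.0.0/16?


Subnet network: 99.94.0.0
Test IP AND mask: 146.145.0.0
No, 146.145.29.197 is not in 99.94.0.0/16


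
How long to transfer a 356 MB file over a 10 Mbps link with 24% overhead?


Effective throughput = 10 * (1 - 24/100) = 7.6 Mbps
File size in Mb = 356 * 8 = 2848 Mb
Time = 2848 / 7.6
Time = 374.7368 seconds


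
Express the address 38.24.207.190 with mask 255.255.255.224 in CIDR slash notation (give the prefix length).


Binary: 11111111.11111111.11111111.11100000
Count leading 1s
Prefix: /27


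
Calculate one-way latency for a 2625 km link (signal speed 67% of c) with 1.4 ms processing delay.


Speed = 0.67 * 3e5 km/s = 201000 km/s
Propagation delay = 2625 / 201000 = 0.0131 s = 13.0597 ms
Processing delay = 1.4 ms
Total one-way latency = 14.4597 ms


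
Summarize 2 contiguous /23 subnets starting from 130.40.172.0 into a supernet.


Original prefix: /23
Number of subnets: 2 = 2^1
New prefix = 23 - 1 = 22
Supernet: 130.40.172.0/22


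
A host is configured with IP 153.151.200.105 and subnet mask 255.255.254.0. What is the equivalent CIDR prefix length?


Binary: 11111111.11111111.11111110.00000000
Count leading 1s
Prefix: /23


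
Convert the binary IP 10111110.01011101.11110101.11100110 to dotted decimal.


10111110 = 190
01011101 = 93
11110101 = 245
11100110 = 230
IP: 190.93.245.230


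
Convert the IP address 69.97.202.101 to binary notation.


69 = 01000101
97 = 01100001
202 = 11001010
101 = 01100101
Binary: 01000101.01100001.11001010.01100101


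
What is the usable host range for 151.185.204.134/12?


Network: 151.176.0.0
Broadcast: 151.191.255.255
First usable = network + 1
Last usable = broadcast - 1
Range: 151.176.0.1 to 151.191.255.254


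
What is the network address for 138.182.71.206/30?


IP:   10001010.10110110.01000111.11001110
Mask: 11111111.11111111.11111111.11111100
AND operation:
Net:  10001010.10110110.01000111.11001100
Network: 138.182.71.204/30


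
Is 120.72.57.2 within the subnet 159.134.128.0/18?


Subnet network: 159.134.128.0
Test IP AND mask: 120.72.0.0
No, 120.72.57.2 is not in 159.134.128.0/18


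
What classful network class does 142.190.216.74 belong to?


First octet: 142
Binary: 10001110
10xxxxxx -> Class B (128-191)
Class B, default mask 255.255.0.0 (/16)


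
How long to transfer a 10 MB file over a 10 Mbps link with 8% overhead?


Effective throughput = 10 * (1 - 8/100) = 9.2 Mbps
File size in Mb = 10 * 8 = 80 Mb
Time = 80 / 9.2
Time = 8.6957 seconds


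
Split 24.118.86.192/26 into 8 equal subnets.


New prefix = 26 + 3 = 29
Each subnet has 8 addresses
  24.118.86.192/29
  24.118.86.200/29
  24.118.86.208/29
  24.118.86.216/29
  24.118.86.224/29
  24.118.86.232/29
  24.118.86.240/29
  24.118.86.248/29
Subnets: 24.118.86.192/29, 24.118.86.200/29, 24.118.86.208/29, 24.118.86.216/29, 24.118.86.224/29, 24.118.86.232/29, 24.118.86.240/29, 24.118.86.248/29


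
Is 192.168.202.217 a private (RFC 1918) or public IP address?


RFC 1918 private ranges:
  10.0.0.0/8 (10.0.0.0 - 10.255.255.255)
  172.16.0.0/12 (172.16.0.0 - 172.31.255.255)
  192.168.0.0/16 (192.168.0.0 - 192.168.255.255)
Private (in 192.168.0.0/16)


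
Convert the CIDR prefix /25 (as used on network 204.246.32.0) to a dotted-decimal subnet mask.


/25 means 25 network bits, 7 host bits
Binary: 11111111111111111111111110000000
Mask: 255.255.255.128


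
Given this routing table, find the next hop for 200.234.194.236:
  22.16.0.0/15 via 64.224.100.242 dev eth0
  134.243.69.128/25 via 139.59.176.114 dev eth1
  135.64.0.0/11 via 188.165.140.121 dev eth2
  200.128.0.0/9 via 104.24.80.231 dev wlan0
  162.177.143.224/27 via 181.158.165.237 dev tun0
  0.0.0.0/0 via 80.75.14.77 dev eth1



Longest prefix match for 200.234.194.236:
  /15 22.16.0.0: no
  /25 134.243.69.128: no
  /11 135.64.0.0: no
  /9 200.128.0.0: MATCH
  /27 162.177.143.224: no
  /0 0.0.0.0: MATCH
Selected: next-hop 104.24.80.231 via wlan0 (matched /9)


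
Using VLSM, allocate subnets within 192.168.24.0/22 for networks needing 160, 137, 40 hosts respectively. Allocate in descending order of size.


160 hosts -> /24 (254 usable): 192.168.24.0/24
137 hosts -> /24 (254 usable): 192.168.25.0/24
40 hosts -> /26 (62 usable): 192.168.26.0/26
Allocation: 192.168.24.0/24 (160 hosts, 254 usable); 192.168.25.0/24 (137 hosts, 254 usable); 192.168.26.0/26 (40 hosts, 62 usable)


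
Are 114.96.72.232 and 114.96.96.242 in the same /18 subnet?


Mask: 255.255.192.0
114.96.72.232 AND mask = 114.96.64.0
114.96.96.242 AND mask = 114.96.64.0
Yes, same subnet (114.96.64.0)


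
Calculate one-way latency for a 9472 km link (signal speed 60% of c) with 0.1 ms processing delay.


Speed = 0.6 * 3e5 km/s = 180000 km/s
Propagation delay = 9472 / 180000 = 0.0526 s = 52.6222 ms
Processing delay = 0.1 ms
Total one-way latency = 52.7222 ms


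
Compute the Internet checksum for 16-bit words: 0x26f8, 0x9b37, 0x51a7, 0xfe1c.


Sum all words (with carry folding):
+ 0x26f8 = 0x26f8
+ 0x9b37 = 0xc22f
+ 0x51a7 = 0x13d7
+ 0xfe1c = 0x11f4
One's complement: ~0x11f4
Checksum = 0xee0b


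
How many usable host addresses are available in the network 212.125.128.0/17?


Host bits = 32 - 17 = 15
Total addresses = 2^15 = 32768
Usable = total - 2 (network and broadcast)
Usable hosts: 32766


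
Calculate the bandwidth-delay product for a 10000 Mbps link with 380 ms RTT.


BDP = bandwidth * RTT
= 10000 Mbps * 380 ms
= 10000 * 1e6 * 380 / 1000 bits
= 3800000000 bits
= 475000000 bytes
= 463867.1875 KB
BDP = 3800000000 bits (475000000 bytes)


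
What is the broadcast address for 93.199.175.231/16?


Network: 93.199.0.0/16
Host bits = 16
Set all host bits to 1:
Broadcast: 93.199.255.255


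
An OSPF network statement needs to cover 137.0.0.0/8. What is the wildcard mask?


Subnet mask: 255.0.0.0
Wildcard = 255.255.255.255 - subnet mask
255 - 255 = 0
255 - 0 = 255
255 - 0 = 255
255 - 0 = 255
Wildcard: 0.255.255.255


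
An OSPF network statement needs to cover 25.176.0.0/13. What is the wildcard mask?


Subnet mask: 255.248.0.0
Wildcard = 255.255.255.255 - subnet mask
255 - 255 = 0
255 - 248 = 7
255 - 0 = 255
255 - 0 = 255
Wildcard: 0.7.255.255


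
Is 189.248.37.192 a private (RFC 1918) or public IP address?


RFC 1918 private ranges:
  10.0.0.0/8 (10.0.0.0 - 10.255.255.255)
  172.16.0.0/12 (172.16.0.0 - 172.31.255.255)
  192.168.0.0/16 (192.168.0.0 - 192.168.255.255)
Public (not in any RFC 1918 range)


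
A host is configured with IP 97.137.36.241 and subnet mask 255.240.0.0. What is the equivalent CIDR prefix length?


Binary: 11111111.11110000.00000000.00000000
Count leading 1s
Prefix: /12


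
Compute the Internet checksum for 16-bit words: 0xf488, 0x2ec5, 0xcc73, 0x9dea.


Sum all words (with carry folding):
+ 0xf488 = 0xf488
+ 0x2ec5 = 0x234e
+ 0xcc73 = 0xefc1
+ 0x9dea = 0x8dac
One's complement: ~0x8dac
Checksum = 0x7253


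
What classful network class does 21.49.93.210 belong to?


First octet: 21
Binary: 00010101
0xxxxxxx -> Class A (1-126)
Class A, default mask 255.0.0.0 (/8)


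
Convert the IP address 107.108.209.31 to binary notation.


107 = 01101011
108 = 01101100
209 = 11010001
31 = 00011111
Binary: 01101011.01101100.11010001.00011111


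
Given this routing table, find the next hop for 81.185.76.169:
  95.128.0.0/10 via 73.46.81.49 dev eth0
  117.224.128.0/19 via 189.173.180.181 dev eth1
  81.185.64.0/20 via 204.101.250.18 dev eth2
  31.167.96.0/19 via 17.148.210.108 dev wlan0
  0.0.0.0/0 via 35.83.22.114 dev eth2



Longest prefix match for 81.185.76.169:
  /10 95.128.0.0: no
  /19 117.224.128.0: no
  /20 81.185.64.0: MATCH
  /19 31.167.96.0: no
  /0 0.0.0.0: MATCH
Selected: next-hop 204.101.250.18 via eth2 (matched /20)


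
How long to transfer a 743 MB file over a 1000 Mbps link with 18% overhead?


Effective throughput = 1000 * (1 - 18/100) = 820.0 Mbps
File size in Mb = 743 * 8 = 5944 Mb
Time = 5944 / 820.0
Time = 7.2488 seconds


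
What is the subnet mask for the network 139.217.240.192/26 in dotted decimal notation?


/26 means 26 network bits, 6 host bits
Binary: 11111111111111111111111111000000
Mask: 255.255.255.192


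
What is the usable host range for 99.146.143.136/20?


Network: 99.146.128.0
Broadcast: 99.146.143.255
First usable = network + 1
Last usable = broadcast - 1
Range: 99.146.128.1 to 99.146.143.254


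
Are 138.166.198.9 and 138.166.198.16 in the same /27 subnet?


Mask: 255.255.255.224
138.166.198.9 AND mask = 138.166.198.0
138.166.198.16 AND mask = 138.166.198.0
Yes, same subnet (138.166.198.0)


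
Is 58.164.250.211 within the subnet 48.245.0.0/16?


Subnet network: 48.245.0.0
Test IP AND mask: 58.164.0.0
No, 58.164.250.211 is not in 48.245.0.0/16


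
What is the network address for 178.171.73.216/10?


IP:   10110010.10101011.01001001.11011000
Mask: 11111111.11000000.00000000.00000000
AND operation:
Net:  10110010.10000000.00000000.00000000
Network: 178.128.0.0/10


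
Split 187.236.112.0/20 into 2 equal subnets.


New prefix = 20 + 1 = 21
Each subnet has 2048 addresses
  187.236.112.0/21
  187.236.120.0/21
Subnets: 187.236.112.0/21, 187.236.120.0/21


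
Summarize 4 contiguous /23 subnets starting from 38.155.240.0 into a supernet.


Original prefix: /23
Number of subnets: 4 = 2^2
New prefix = 23 - 2 = 21
Supernet: 38.155.240.0/21


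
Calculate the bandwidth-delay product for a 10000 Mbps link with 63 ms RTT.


BDP = bandwidth * RTT
= 10000 Mbps * 63 ms
= 10000 * 1e6 * 63 / 1000 bits
= 630000000 bits
= 78750000 bytes
= 76904.2969 KB
BDP = 630000000 bits (78750000 bytes)


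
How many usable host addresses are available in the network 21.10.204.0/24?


Host bits = 32 - 24 = 8
Total addresses = 2^8 = 256
Usable = total - 2 (network and broadcast)
Usable hosts: 254


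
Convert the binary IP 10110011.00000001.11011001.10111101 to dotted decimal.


10110011 = 179
00000001 = 1
11011001 = 217
10111101 = 189
IP: 179.1.217.189


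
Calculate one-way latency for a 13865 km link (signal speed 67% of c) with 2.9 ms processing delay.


Speed = 0.67 * 3e5 km/s = 201000 km/s
Propagation delay = 13865 / 201000 = 0.069 s = 68.9801 ms
Processing delay = 2.9 ms
Total one-way latency = 71.8801 ms


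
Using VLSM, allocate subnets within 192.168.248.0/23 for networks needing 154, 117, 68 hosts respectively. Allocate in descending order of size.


154 hosts -> /24 (254 usable): 192.168.248.0/24
117 hosts -> /25 (126 usable): 192.168.249.0/25
68 hosts -> /25 (126 usable): 192.168.249.128/25
Allocation: 192.168.248.0/24 (154 hosts, 254 usable); 192.168.249.0/25 (117 hosts, 126 usable); 192.168.249.128/25 (68 hosts, 126 usable)


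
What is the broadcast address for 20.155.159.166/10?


Network: 20.128.0.0/10
Host bits = 22
Set all host bits to 1:
Broadcast: 20.191.255.255


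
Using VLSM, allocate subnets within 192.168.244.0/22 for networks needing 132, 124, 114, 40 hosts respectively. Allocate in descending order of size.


132 hosts -> /24 (254 usable): 192.168.244.0/24
124 hosts -> /25 (126 usable): 192.168.245.0/25
114 hosts -> /25 (126 usable): 192.168.245.128/25
40 hosts -> /26 (62 usable): 192.168.246.0/26
Allocation: 192.168.244.0/24 (132 hosts, 254 usable); 192.168.245.0/25 (124 hosts, 126 usable); 192.168.245.128/25 (114 hosts, 126 usable); 192.168.246.0/26 (40 hosts, 62 usable)


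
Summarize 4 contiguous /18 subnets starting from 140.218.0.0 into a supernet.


Original prefix: /18
Number of subnets: 4 = 2^2
New prefix = 18 - 2 = 16
Supernet: 140.218.0.0/16


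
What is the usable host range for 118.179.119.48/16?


Network: 118.179.0.0
Broadcast: 118.179.255.255
First usable = network + 1
Last usable = broadcast - 1
Range: 118.179.0.1 to 118.179.255.254


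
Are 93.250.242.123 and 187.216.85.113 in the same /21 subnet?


Mask: 255.255.248.0
93.250.242.123 AND mask = 93.250.240.0
187.216.85.113 AND mask = 187.216.80.0
No, different subnets (93.250.240.0 vs 187.216.80.0)


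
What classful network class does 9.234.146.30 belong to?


First octet: 9
Binary: 00001001
0xxxxxxx -> Class A (1-126)
Class A, default mask 255.0.0.0 (/8)


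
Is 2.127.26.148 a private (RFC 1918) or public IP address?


RFC 1918 private ranges:
  10.0.0.0/8 (10.0.0.0 - 10.255.255.255)
  172.16.0.0/12 (172.16.0.0 - 172.31.255.255)
  192.168.0.0/16 (192.168.0.0 - 192.168.255.255)
Public (not in any RFC 1918 range)


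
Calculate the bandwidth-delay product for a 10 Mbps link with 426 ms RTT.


BDP = bandwidth * RTT
= 10 Mbps * 426 ms
= 10 * 1e6 * 426 / 1000 bits
= 4260000 bits
= 532500 bytes
= 520.0195 KB
BDP = 4260000 bits (532500 bytes)


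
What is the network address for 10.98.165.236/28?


IP:   00001010.01100010.10100101.11101100
Mask: 11111111.11111111.11111111.11110000
AND operation:
Net:  00001010.01100010.10100101.11100000
Network: 10.98.165.224/28


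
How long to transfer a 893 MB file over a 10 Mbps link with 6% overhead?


Effective throughput = 10 * (1 - 6/100) = 9.4 Mbps
File size in Mb = 893 * 8 = 7144 Mb
Time = 7144 / 9.4
Time = 760.0 seconds


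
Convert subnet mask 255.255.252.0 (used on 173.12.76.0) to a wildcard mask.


Subnet mask: 255.255.252.0
Wildcard = 255.255.255.255 - subnet mask
255 - 255 = 0
255 - 255 = 0
255 - 252 = 3
255 - 0 = 255
Wildcard: 0.0.3.255


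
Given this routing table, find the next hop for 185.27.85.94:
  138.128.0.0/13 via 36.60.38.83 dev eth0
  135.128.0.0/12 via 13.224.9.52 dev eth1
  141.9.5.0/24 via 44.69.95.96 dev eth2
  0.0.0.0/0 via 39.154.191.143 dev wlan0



Longest prefix match for 185.27.85.94:
  /13 138.128.0.0: no
  /12 135.128.0.0: no
  /24 141.9.5.0: no
  /0 0.0.0.0: MATCH
Selected: next-hop 39.154.191.143 via wlan0 (matched /0)


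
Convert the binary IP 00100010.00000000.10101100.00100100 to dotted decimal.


00100010 = 34
00000000 = 0
10101100 = 172
00100100 = 36
IP: 34.0.172.36


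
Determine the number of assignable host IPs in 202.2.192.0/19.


Host bits = 32 - 19 = 13
Total addresses = 2^13 = 8192
Usable = total - 2 (network and broadcast)
Usable hosts: 8190


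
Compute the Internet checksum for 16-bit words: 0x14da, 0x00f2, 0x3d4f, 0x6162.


Sum all words (with carry folding):
+ 0x14da = 0x14da
+ 0x00f2 = 0x15cc
+ 0x3d4f = 0x531b
+ 0x6162 = 0xb47d
One's complement: ~0xb47d
Checksum = 0x4b82


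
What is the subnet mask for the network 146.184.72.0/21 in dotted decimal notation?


/21 means 21 network bits, 11 host bits
Binary: 11111111111111111111100000000000
Mask: 255.255.248.0


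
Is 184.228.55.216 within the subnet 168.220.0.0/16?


Subnet network: 168.220.0.0
Test IP AND mask: 184.228.0.0
No, 184.228.55.216 is not in 168.220.0.0/16


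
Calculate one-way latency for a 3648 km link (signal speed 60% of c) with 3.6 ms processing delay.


Speed = 0.6 * 3e5 km/s = 180000 km/s
Propagation delay = 3648 / 180000 = 0.0203 s = 20.2667 ms
Processing delay = 3.6 ms
Total one-way latency = 23.8667 ms


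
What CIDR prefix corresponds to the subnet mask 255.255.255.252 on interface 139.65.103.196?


Binary: 11111111.11111111.11111111.11111100
Count leading 1s
Prefix: /30


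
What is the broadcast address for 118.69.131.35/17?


Network: 118.69.128.0/17
Host bits = 15
Set all host bits to 1:
Broadcast: 118.69.255.255


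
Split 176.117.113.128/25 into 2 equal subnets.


New prefix = 25 + 1 = 26
Each subnet has 64 addresses
  176.117.113.128/26
  176.117.113.192/26
Subnets: 176.117.113.128/26, 176.117.113.192/26


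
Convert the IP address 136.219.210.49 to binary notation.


136 = 10001000
219 = 11011011
210 = 11010010
49 = 00110001
Binary: 10001000.11011011.11010010.00110001


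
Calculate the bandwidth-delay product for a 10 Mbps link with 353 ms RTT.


BDP = bandwidth * RTT
= 10 Mbps * 353 ms
= 10 * 1e6 * 353 / 1000 bits
= 3530000 bits
= 441250 bytes
= 430.9082 KB
BDP = 3530000 bits (441250 bytes)


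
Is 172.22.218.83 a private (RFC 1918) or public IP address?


RFC 1918 private ranges:
  10.0.0.0/8 (10.0.0.0 - 10.255.255.255)
  172.16.0.0/12 (172.16.0.0 - 172.31.255.255)
  192.168.0.0/16 (192.168.0.0 - 192.168.255.255)
Private (in 172.16.0.0/12)


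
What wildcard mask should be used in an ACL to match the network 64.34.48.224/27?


Subnet mask: 255.255.255.224
Wildcard = 255.255.255.255 - subnet mask
255 - 255 = 0
255 - 255 = 0
255 - 255 = 0
255 - 224 = 31
Wildcard: 0.0.0.31


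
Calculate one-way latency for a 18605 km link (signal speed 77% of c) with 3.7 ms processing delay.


Speed = 0.77 * 3e5 km/s = 231000 km/s
Propagation delay = 18605 / 231000 = 0.0805 s = 80.5411 ms
Processing delay = 3.7 ms
Total one-way latency = 84.2411 ms


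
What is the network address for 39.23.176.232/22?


IP:   00100111.00010111.10110000.11101000
Mask: 11111111.11111111.11111100.00000000
AND operation:
Net:  00100111.00010111.10110000.00000000
Network: 39.23.176.0/22


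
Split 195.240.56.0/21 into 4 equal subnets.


New prefix = 21 + 2 = 23
Each subnet has 512 addresses
  195.240.56.0/23
  195.240.58.0/23
  195.240.60.0/23
  195.240.62.0/23
Subnets: 195.240.56.0/23, 195.240.58.0/23, 195.240.60.0/23, 195.240.62.0/23


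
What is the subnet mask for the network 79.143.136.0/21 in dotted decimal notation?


/21 means 21 network bits, 11 host bits
Binary: 11111111111111111111100000000000
Mask: 255.255.248.0


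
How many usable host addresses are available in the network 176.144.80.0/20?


Host bits = 32 - 20 = 12
Total addresses = 2^12 = 4096
Usable = total - 2 (network and broadcast)
Usable hosts: 4094


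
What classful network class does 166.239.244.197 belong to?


First octet: 166
Binary: 10100110
10xxxxxx -> Class B (128-191)
Class B, default mask 255.255.0.0 (/16)


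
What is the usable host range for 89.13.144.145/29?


Network: 89.13.144.144
Broadcast: 89.13.144.151
First usable = network + 1
Last usable = broadcast - 1
Range: 89.13.144.145 to 89.13.144.150


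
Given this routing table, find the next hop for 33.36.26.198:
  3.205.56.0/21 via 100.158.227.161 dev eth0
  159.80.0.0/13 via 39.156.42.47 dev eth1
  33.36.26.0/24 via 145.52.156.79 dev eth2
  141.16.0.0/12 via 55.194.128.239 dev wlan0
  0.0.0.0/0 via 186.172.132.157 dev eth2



Longest prefix match for 33.36.26.198:
  /21 3.205.56.0: no
  /13 159.80.0.0: no
  /24 33.36.26.0: MATCH
  /12 141.16.0.0: no
  /0 0.0.0.0: MATCH
Selected: next-hop 145.52.156.79 via eth2 (matched /24)


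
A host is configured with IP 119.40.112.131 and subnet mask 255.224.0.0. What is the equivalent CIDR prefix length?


Binary: 11111111.11100000.00000000.00000000
Count leading 1s
Prefix: /11


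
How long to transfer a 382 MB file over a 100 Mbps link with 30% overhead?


Effective throughput = 100 * (1 - 30/100) = 70 Mbps
File size in Mb = 382 * 8 = 3056 Mb
Time = 3056 / 70
Time = 43.6571 seconds


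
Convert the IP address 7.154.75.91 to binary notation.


7 = 00000111
154 = 10011010
75 = 01001011
91 = 01011011
Binary: 00000111.10011010.01001011.01011011


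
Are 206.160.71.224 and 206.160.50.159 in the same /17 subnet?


Mask: 255.255.128.0
206.160.71.224 AND mask = 206.160.0.0
206.160.50.159 AND mask = 206.160.0.0
Yes, same subnet (206.160.0.0)


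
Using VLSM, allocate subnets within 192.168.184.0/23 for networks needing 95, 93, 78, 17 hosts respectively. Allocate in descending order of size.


95 hosts -> /25 (126 usable): 192.168.184.0/25
93 hosts -> /25 (126 usable): 192.168.184.128/25
78 hosts -> /25 (126 usable): 192.168.185.0/25
17 hosts -> /27 (30 usable): 192.168.185.128/27
Allocation: 192.168.184.0/25 (95 hosts, 126 usable); 192.168.184.128/25 (93 hosts, 126 usable); 192.168.185.0/25 (78 hosts, 126 usable); 192.168.185.128/27 (17 hosts, 30 usable)


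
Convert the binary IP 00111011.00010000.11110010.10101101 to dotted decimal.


00111011 = 59
00010000 = 16
11110010 = 242
10101101 = 173
IP: 59.16.242.173


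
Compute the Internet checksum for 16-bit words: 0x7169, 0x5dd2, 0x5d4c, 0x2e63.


Sum all words (with carry folding):
+ 0x7169 = 0x7169
+ 0x5dd2 = 0xcf3b
+ 0x5d4c = 0x2c88
+ 0x2e63 = 0x5aeb
One's complement: ~0x5aeb
Checksum = 0xa514


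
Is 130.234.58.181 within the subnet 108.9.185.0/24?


Subnet network: 108.9.185.0
Test IP AND mask: 130.234.58.0
No, 130.234.58.181 is not in 108.9.185.0/24


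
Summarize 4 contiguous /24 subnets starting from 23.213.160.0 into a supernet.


Original prefix: /24
Number of subnets: 4 = 2^2
New prefix = 24 - 2 = 22
Supernet: 23.213.160.0/22


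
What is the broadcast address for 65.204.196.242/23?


Network: 65.204.196.0/23
Host bits = 9
Set all host bits to 1:
Broadcast: 65.204.197.255


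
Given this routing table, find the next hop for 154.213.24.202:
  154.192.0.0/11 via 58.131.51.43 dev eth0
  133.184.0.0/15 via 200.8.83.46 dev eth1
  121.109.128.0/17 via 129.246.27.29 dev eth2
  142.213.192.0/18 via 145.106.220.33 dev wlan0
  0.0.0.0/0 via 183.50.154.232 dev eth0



Longest prefix match for 154.213.24.202:
  /11 154.192.0.0: MATCH
  /15 133.184.0.0: no
  /17 121.109.128.0: no
  /18 142.213.192.0: no
  /0 0.0.0.0: MATCH
Selected: next-hop 58.131.51.43 via eth0 (matched /11)
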